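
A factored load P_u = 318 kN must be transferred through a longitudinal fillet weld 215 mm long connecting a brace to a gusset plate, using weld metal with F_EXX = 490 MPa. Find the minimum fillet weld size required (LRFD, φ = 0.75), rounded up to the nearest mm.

Total weld length L = 215 mm.
Required throat t_e = P_u / (φ × 0.6 F_EXX × L) = 318 / (0.75 × 0.6 × 490 × 215 × 10⁻³) = 6.708 mm.
Required leg w = t_e / 0.707 = 9.488 mm → use 10 mm.

w = 10 mm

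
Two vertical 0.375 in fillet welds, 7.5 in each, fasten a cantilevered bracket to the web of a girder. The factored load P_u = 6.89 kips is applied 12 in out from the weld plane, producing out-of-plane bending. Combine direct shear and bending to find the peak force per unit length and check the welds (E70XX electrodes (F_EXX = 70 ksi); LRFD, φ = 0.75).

f_max ≈ 4.43 kip/in; adequate

L_w = 2 × 7.5 = 15 in; section modulus (unit throat) S = 2 × L²/6 = 18.75 in².
Direct shear f_v = P/L_w = 6.89/15 = 0.4593 kip/in.
Moment M = P × e = 6.89 × 12 = 82.68 kip·in; bending f_b = M/S = 4.41 kip/in.
f_max = √(f_v² + f_b²) = √(0.4593² + 4.41²) = 4.433 kip/in.
φr_n = 0.75 × 0.6 × 70 × (0.707 × 0.375) = 8.351 kip/in → adequate.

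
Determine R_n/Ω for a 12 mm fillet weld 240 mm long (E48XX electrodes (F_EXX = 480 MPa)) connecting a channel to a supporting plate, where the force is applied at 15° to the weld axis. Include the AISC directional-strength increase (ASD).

t_e = 0.707 × 12 = 8.484 mm; A_we = 8.484 × 240 = 2036 mm².
Directional factor: 1.0 + 0.5 sin^1.5(15°) = 1.066.
F_nw = 0.6 × 480 × 1.066 = 307 MPa.
R_n/Ω = (307 × 2036) / 2.0 × 10⁻³ = 312.5 kN.

R_n/Ω ≈ 313 kN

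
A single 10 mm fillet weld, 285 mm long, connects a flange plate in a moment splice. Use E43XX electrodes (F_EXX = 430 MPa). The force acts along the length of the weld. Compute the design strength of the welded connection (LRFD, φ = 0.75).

Effective throat t_e = 0.707 × 10 = 7.07 mm.
Total length L = 285 mm; A_we = 7.07 × 285 = 2015 mm².
F_nw = 0.6 F_EXX = 0.6 × 430 = 258 MPa.
φR_n = 0.75 × 258 × 2015 × 10⁻³ = 389.9 kN.

φR_n ≈ 390 kN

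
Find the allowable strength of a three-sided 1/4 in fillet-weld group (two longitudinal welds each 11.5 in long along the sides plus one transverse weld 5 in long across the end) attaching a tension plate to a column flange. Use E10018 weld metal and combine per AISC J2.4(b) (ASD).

E100XX → F_EXX = 100 ksi.
t_e = 0.707 × 0.25 = 0.1767 in.
R_nwl = 0.6 × 100 × 0.1767 × 23 = 243.9 kips (longitudinal, 2 welds).
R_nwt = 0.6 × 100 × 0.1767 × 5 = 53.02 kips (transverse, base value).
(i) R_nwl + R_nwt = 296.9 kips; (ii) 0.85 R_nwl + 1.5 R_nwt = 286.9 kips.
R_n = max = 296.9 kips [governs: (i)]; R_n/Ω = 148.5 kips.

R_n/Ω ≈ 148 kips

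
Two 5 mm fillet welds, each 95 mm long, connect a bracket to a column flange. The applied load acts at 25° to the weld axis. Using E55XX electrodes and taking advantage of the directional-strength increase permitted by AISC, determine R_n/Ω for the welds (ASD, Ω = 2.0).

E55XX → F_EXX = 550 MPa.
t_e = 0.707 × 5 = 3.535 mm; A_we = 3.535 × 190 = 671.6 mm².
Directional factor: 1.0 + 0.5 sin^1.5(25°) = 1.137.
F_nw = 0.6 × 550 × 1.137 = 375.3 MPa.
R_n/Ω = (375.3 × 671.6) / 2.0 × 10⁻³ = 126 kN.

R_n/Ω ≈ 126 kN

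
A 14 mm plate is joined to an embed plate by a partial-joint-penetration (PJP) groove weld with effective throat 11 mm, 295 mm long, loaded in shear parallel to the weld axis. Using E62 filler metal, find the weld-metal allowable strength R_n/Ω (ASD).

E62XX → F_EXX = 620 MPa.
Effective throat (given) t_e = 11 mm.
A_we = 11 × 295 = 3245 mm².
F_nw = 0.6 F_EXX = 372 MPa.
R_n/Ω = (372 × 3245) / 2.0 × 10⁻³ = 603.6 kN.

R_n/Ω ≈ 604 kN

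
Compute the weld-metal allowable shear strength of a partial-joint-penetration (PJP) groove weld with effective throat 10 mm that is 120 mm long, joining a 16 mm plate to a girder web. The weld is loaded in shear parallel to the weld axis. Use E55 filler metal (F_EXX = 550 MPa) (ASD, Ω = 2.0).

R_n/Ω ≈ 198 kN

Effective throat (given) t_e = 10 mm.
A_we = 10 × 120 = 1200 mm².
F_nw = 0.6 F_EXX = 330 MPa.
R_n/Ω = (330 × 1200) / 2.0 × 10⁻³ = 198 kN.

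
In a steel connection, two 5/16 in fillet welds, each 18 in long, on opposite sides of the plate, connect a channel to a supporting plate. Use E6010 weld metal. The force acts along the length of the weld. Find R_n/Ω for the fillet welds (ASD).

E60XX → F_EXX = 60 ksi.
Effective throat t_e = 0.707 × 0.3125 = 0.2209 in.
Total length L = 36 in; A_we = 0.2209 × 36 = 7.954 in².
F_nw = 0.6 F_EXX = 0.6 × 60 = 36 ksi.
R_n = 36 × 7.954 = 286.3 kips; R_n/Ω = 286.3/2.0 = 143.2 kips.

R_n/Ω ≈ 143 kips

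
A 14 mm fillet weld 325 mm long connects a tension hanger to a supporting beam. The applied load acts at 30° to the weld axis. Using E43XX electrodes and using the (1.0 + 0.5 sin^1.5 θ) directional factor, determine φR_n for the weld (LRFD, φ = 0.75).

φR_n ≈ 732 kN

E43XX → F_EXX = 430 MPa.
t_e = 0.707 × 14 = 9.898 mm; A_we = 9.898 × 325 = 3217 mm².
Directional factor: 1.0 + 0.5 sin^1.5(30°) = 1.177.
F_nw = 0.6 × 430 × 1.177 = 303.6 MPa.
φR_n = 0.75 × 303.6 × 3217 × 10⁻³ = 732.5 kN.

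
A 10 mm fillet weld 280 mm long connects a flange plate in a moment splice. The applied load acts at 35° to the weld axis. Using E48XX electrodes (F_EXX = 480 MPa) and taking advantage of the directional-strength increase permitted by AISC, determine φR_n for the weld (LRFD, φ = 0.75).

φR_n ≈ 520 kN

t_e = 0.707 × 10 = 7.07 mm; A_we = 7.07 × 280 = 1980 mm².
Directional factor: 1.0 + 0.5 sin^1.5(35°) = 1.217.
F_nw = 0.6 × 480 × 1.217 = 350.6 MPa.
φR_n = 0.75 × 350.6 × 1980 × 10⁻³ = 520.5 kN.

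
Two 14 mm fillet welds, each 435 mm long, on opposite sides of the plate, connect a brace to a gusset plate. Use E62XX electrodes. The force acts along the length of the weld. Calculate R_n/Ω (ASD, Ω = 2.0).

R_n/Ω ≈ 1600 kN

E62XX → F_EXX = 620 MPa.
Effective throat t_e = 0.707 × 14 = 9.898 mm.
Total length L = 870 mm; A_we = 9.898 × 870 = 8611 mm².
F_nw = 0.6 F_EXX = 0.6 × 620 = 372 MPa.
R_n = 372 × 8611 × 10⁻³ = 3203 kN; R_n/Ω = 3203/2.0 = 1602 kN.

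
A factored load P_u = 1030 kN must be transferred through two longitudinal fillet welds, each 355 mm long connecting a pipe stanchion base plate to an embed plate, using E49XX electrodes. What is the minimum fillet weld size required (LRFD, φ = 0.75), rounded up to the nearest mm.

w = 10 mm

E49XX → F_EXX = 490 MPa.
Total weld length L = 710 mm.
Required throat t_e = P_u / (φ × 0.6 F_EXX × L) = 1030 / (0.75 × 0.6 × 490 × 710 × 10⁻³) = 6.579 mm.
Required leg w = t_e / 0.707 = 9.306 mm → use 10 mm.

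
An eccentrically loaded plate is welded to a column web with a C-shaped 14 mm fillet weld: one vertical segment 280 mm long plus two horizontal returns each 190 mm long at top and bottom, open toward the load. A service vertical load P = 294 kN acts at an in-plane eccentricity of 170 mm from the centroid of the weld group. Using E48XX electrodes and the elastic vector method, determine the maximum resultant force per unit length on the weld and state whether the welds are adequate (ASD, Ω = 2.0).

f_max ≈ 1170 N/mm; adequate

E48XX → F_EXX = 480 MPa.
Total weld length L_w = 660 mm. Treat welds as unit-width lines.
Centroid: x̄ = 2×190×95 / 660 = 54.7 mm from the vertical weld.
Polar moment about centroid: J = I_x + I_y = [280³/12 + 2×190×140²] + [280×54.7² + 2(190³/12 + 190×40.3²)] = 11880000 mm³.
Direct shear f_v = P/L_w = 294×10³ / 660 = 445.5 N/mm (vertical).
Torsion M = P·e = 294×10³ × 170 = 49980000 N·mm.
Critical point at (x, y) = (135.3, 140) from centroid. f_tx = M·y/J = 589.2 N/mm; f_ty = M·x/J = 569.4 N/mm.
Resultant f_max = √[f_tx² + (f_v + f_ty)²] = √[589.2² + (445.5 + 569.4)²] = 1174 N/mm.
Capacity per unit length: r_n/Ω = (1/2.0) × 0.6 × 480 × (0.707 × 14) = 1425 N/mm.
1174 ≤ 1425 → adequate.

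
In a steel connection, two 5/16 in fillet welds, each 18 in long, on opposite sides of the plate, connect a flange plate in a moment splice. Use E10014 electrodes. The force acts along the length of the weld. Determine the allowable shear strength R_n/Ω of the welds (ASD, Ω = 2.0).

E100XX → F_EXX = 100 ksi.
Effective throat t_e = 0.707 × 0.3125 = 0.2209 in.
Total length L = 36 in; A_we = 0.2209 × 36 = 7.954 in².
F_nw = 0.6 F_EXX = 0.6 × 100 = 60 ksi.
R_n = 60 × 7.954 = 477.2 kips; R_n/Ω = 477.2/2.0 = 238.6 kips.

R_n/Ω ≈ 239 kips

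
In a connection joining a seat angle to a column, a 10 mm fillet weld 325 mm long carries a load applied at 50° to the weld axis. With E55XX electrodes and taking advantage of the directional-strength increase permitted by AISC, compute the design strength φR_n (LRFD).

φR_n ≈ 759 kN

E55XX → F_EXX = 550 MPa.
t_e = 0.707 × 10 = 7.07 mm; A_we = 7.07 × 325 = 2298 mm².
Directional factor: 1.0 + 0.5 sin^1.5(50°) = 1.335.
F_nw = 0.6 × 550 × 1.335 = 440.6 MPa.
φR_n = 0.75 × 440.6 × 2298 × 10⁻³ = 759.3 kN.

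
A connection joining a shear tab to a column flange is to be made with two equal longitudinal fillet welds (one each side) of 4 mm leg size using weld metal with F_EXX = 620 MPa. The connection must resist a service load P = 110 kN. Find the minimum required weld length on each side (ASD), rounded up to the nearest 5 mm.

L = 105 mm on each side

Throat t_e = 0.707 × 4 = 2.828 mm.
r_n/Ω = (0.6 × 620 × 2.828) / 2.0 = 526 N/mm = 0.526 kN/mm.
L_req = P / (r_n/Ω) = 110 / 0.526 = 209.1 mm total.
Per side: 209.1 / 2 = 104.6 mm.
Round up → use L = 105 mm on each side.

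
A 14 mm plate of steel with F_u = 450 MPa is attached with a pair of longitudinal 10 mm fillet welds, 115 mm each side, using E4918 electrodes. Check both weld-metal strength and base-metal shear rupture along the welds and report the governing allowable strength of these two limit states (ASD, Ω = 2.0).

R_n/Ω ≈ 239 kN (weld metal governs)

E49XX → F_EXX = 490 MPa.
t_e = 0.707 × 10 = 7.07 mm; L = 230 mm.
Weld metal: R_n/Ω = (1/2.0) × 0.6 × 490 × 7.07 × 230 × 10⁻³ = 239 kN.
Base metal (shear rupture): R_n/Ω = (1/2.0) × 0.6 × 450 × 14 × 230 × 10⁻³ = 434.7 kN.
Governing: weld metal.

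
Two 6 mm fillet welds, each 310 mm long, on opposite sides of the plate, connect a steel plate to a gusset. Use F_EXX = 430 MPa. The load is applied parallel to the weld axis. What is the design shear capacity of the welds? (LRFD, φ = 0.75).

φR_n ≈ 509 kN

Effective throat t_e = 0.707 × 6 = 4.242 mm.
Total length L = 620 mm; A_we = 4.242 × 620 = 2630 mm².
F_nw = 0.6 F_EXX = 0.6 × 430 = 258 MPa.
φR_n = 0.75 × 258 × 2630 × 10⁻³ = 508.9 kN.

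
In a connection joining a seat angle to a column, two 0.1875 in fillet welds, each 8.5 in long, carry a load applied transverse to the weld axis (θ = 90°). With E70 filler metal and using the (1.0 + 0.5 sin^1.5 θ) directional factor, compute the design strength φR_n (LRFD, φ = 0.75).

φR_n ≈ 106 kip

E70XX → F_EXX = 70 ksi.
t_e = 0.707 × 0.1875 = 0.1326 in; A_we = 0.1326 × 17 = 2.254 in².
Directional factor: 1.0 + 0.5 sin^1.5(90°) = 1.5.
F_nw = 0.6 × 70 × 1.5 = 63 ksi.
φR_n = 0.75 × 63 × 2.254 = 106.5 kip.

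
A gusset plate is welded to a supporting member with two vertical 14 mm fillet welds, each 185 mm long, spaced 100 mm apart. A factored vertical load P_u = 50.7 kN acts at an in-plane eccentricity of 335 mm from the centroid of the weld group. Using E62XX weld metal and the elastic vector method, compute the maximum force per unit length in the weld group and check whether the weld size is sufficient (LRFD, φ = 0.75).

f_max ≈ 974 N/mm; adequate

E62XX → F_EXX = 620 MPa.
Total weld length L_w = 370 mm. Treat welds as unit-width lines.
Polar moment about centroid: J = 2[d³/12 + d(b/2)²] = 2[185³/12 + 185×50²] = 1980000 mm³.
Direct shear f_v = P/L_w = 50.7×10³ / 370 = 137 N/mm (vertical).
Torsion M = P·e = 50.7×10³ × 335 = 16984000 N·mm.
Critical point at (x, y) = (50, 92.5) from centroid. f_tx = M·y/J = 793.4 N/mm; f_ty = M·x/J = 428.8 N/mm.
Resultant f_max = √[f_tx² + (f_v + f_ty)²] = √[793.4² + (137 + 428.8)²] = 974.5 N/mm.
Capacity per unit length: φr_n = 0.75 × 0.6 × 620 × (0.707 × 14) = 2762 N/mm.
974.5 ≤ 2762 → adequate.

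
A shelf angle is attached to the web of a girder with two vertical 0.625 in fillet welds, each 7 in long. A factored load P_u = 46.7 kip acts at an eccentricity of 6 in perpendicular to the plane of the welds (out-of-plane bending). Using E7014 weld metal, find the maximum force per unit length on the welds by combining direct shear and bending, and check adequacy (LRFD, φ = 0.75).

E70XX → F_EXX = 70 ksi.
L_w = 2 × 7 = 14 in; section modulus (unit throat) S = 2 × L²/6 = 16.33 in².
Direct shear f_v = P/L_w = 46.7/14 = 3.336 kip/in.
Moment M = P × e = 46.7 × 6 = 280.2 kip·in; bending f_b = M/S = 17.16 kip/in.
f_max = √(f_v² + f_b²) = √(3.336² + 17.16²) = 17.48 kip/in.
φr_n = 0.75 × 0.6 × 70 × (0.707 × 0.625) = 13.92 kip/in → NOT adequate.

f_max ≈ 17.5 kip/in; NOT adequate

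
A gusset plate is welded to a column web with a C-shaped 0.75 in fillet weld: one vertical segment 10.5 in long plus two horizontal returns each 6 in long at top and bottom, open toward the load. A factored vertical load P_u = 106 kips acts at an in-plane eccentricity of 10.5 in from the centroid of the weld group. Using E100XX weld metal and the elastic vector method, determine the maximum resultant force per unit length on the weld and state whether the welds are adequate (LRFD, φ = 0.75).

f_max ≈ 18.2 kip/in; adequate

E100XX → F_EXX = 100 ksi.
Total weld length L_w = 22.5 in. Treat welds as unit-width lines.
Centroid: x̄ = 2×6×3 / 22.5 = 1.6 in from the vertical weld.
Polar moment about centroid: J = I_x + I_y = [10.5³/12 + 2×6×5.25²] + [10.5×1.6² + 2(6³/12 + 6×1.4²)] = 513.6 in³.
Direct shear f_v = P/L_w = 106 / 22.5 = 4.711 kip/in (vertical).
Torsion M = P·e = 106 × 10.5 = 1113 kip·in.
Critical point at (x, y) = (4.4, 5.25) from centroid. f_tx = M·y/J = 11.38 kip/in; f_ty = M·x/J = 9.535 kip/in.
Resultant f_max = √[f_tx² + (f_v + f_ty)²] = √[11.38² + (4.711 + 9.535)²] = 18.23 kip/in.
Capacity per unit length: φr_n = 0.75 × 0.6 × 100 × (0.707 × 0.75) = 23.86 kip/in.
18.23 ≤ 23.86 → adequate.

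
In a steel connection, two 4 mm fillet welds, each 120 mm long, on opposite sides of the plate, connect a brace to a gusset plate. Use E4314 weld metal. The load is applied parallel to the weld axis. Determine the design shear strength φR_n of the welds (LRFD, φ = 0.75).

φR_n ≈ 131 kN

E43XX → F_EXX = 430 MPa.
Effective throat t_e = 0.707 × 4 = 2.828 mm.
Total length L = 240 mm; A_we = 2.828 × 240 = 678.7 mm².
F_nw = 0.6 F_EXX = 0.6 × 430 = 258 MPa.
φR_n = 0.75 × 258 × 678.7 × 10⁻³ = 131.3 kN.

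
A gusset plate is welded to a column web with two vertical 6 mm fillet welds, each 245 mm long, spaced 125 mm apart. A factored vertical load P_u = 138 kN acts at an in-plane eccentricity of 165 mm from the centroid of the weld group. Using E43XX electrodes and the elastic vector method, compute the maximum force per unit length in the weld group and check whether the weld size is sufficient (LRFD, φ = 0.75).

E43XX → F_EXX = 430 MPa.
Total weld length L_w = 490 mm. Treat welds as unit-width lines.
Polar moment about centroid: J = 2[d³/12 + d(b/2)²] = 2[245³/12 + 245×62.5²] = 4365000 mm³.
Direct shear f_v = P/L_w = 138×10³ / 490 = 281.6 N/mm (vertical).
Torsion M = P·e = 138×10³ × 165 = 22770000 N·mm.
Critical point at (x, y) = (62.5, 122.5) from centroid. f_tx = M·y/J = 639 N/mm; f_ty = M·x/J = 326 N/mm.
Resultant f_max = √[f_tx² + (f_v + f_ty)²] = √[639² + (281.6 + 326)²] = 881.8 N/mm.
Capacity per unit length: φr_n = 0.75 × 0.6 × 430 × (0.707 × 6) = 820.8 N/mm.
881.8 > 820.8 → NOT adequate.

f_max ≈ 882 N/mm; NOT adequate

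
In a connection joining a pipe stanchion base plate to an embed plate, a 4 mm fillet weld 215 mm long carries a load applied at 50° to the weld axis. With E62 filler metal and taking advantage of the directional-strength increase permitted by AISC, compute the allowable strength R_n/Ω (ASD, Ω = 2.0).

E62XX → F_EXX = 620 MPa.
t_e = 0.707 × 4 = 2.828 mm; A_we = 2.828 × 215 = 608 mm².
Directional factor: 1.0 + 0.5 sin^1.5(50°) = 1.335.
F_nw = 0.6 × 620 × 1.335 = 496.7 MPa.
R_n/Ω = (496.7 × 608) / 2.0 × 10⁻³ = 151 kN.

R_n/Ω ≈ 151 kN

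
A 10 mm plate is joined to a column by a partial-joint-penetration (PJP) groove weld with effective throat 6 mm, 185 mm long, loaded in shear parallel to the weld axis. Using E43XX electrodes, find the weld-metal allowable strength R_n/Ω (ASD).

R_n/Ω ≈ 143 kN

E43XX → F_EXX = 430 MPa.
Effective throat (given) t_e = 6 mm.
A_we = 6 × 185 = 1110 mm².
F_nw = 0.6 F_EXX = 258 MPa.
R_n/Ω = (258 × 1110) / 2.0 × 10⁻³ = 143.2 kN.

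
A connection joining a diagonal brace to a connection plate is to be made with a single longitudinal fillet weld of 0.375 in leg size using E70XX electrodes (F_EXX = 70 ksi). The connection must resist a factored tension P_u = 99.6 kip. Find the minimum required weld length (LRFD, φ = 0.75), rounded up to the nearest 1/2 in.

Throat t_e = 0.707 × 0.375 = 0.2651 in.
φr_n = 0.75 × 0.6 × 70 × 0.2651 = 8.351 kip/in.
L_req = P_u / φr_n = 99.6 / 8.351 = 11.93 in total.
Round up → use L = 12 in.

L = 12 in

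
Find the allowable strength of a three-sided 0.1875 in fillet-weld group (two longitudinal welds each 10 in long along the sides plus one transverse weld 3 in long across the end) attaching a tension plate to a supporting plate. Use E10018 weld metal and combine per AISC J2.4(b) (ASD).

E100XX → F_EXX = 100 ksi.
t_e = 0.707 × 0.1875 = 0.1326 in.
R_nwl = 0.6 × 100 × 0.1326 × 20 = 159.1 kips (longitudinal, 2 welds).
R_nwt = 0.6 × 100 × 0.1326 × 3 = 23.86 kips (transverse, base value).
(i) R_nwl + R_nwt = 182.9 kips; (ii) 0.85 R_nwl + 1.5 R_nwt = 171 kips.
R_n = max = 182.9 kips [governs: (i)]; R_n/Ω = 91.47 kips.

R_n/Ω ≈ 91.5 kips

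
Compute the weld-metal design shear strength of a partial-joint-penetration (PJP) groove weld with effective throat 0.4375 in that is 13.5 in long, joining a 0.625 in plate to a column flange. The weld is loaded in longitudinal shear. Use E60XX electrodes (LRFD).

E60XX → F_EXX = 60 ksi.
Effective throat (given) t_e = 0.4375 in.
A_we = 0.4375 × 13.5 = 5.906 in².
F_nw = 0.6 F_EXX = 36 ksi.
φR_n = 0.75 × 36 × 5.906 = 159.5 kip.

φR_n ≈ 159 kip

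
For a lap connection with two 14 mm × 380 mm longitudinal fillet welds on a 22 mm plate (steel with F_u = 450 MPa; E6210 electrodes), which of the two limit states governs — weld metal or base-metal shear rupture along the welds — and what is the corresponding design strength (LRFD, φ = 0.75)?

φR_n ≈ 2100 kN (weld metal governs)

E62XX → F_EXX = 620 MPa.
t_e = 0.707 × 14 = 9.898 mm; L = 760 mm.
Weld metal: φR_n = 0.75 × 0.6 × 620 × 9.898 × 760 × 10⁻³ = 2099 kN.
Base metal (shear rupture): φR_n = 0.75 × 0.6 × 450 × 22 × 760 × 10⁻³ = 3386 kN.
Governing: weld metal.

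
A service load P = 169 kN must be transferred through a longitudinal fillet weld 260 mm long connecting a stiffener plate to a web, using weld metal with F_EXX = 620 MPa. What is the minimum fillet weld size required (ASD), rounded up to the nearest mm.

Total weld length L = 260 mm.
Required throat t_e = P × Ω / (0.6 F_EXX × L) = 169 × 2.0 / (0.6 × 620 × 260 × 10⁻³) = 3.495 mm.
Required leg w = t_e / 0.707 = 4.943 mm → use 5 mm.

w = 5 mm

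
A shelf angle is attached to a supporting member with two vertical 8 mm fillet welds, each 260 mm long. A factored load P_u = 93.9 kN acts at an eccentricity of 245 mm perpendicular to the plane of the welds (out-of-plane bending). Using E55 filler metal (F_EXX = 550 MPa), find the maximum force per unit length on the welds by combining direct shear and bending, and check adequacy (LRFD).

f_max ≈ 1040 N/mm; adequate

L_w = 2 × 260 = 520 mm; section modulus (unit throat) S = 2 × L²/6 = 22530 mm².
Direct shear f_v = P/L_w = 93.9×10³/520 = 180.6 N/mm.
Moment M = P × e = 93.9×10³ × 245 = 23006000 N·mm; bending f_b = M/S = 1021 N/mm.
f_max = √(f_v² + f_b²) = √(180.6² + 1021²) = 1037 N/mm.
φr_n = 0.75 × 0.6 × 550 × (0.707 × 8) = 1400 N/mm → adequate.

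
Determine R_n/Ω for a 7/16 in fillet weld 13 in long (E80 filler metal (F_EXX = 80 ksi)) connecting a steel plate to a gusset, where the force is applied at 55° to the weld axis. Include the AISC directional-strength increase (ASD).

t_e = 0.707 × 0.4375 = 0.3093 in; A_we = 0.3093 × 13 = 4.021 in².
Directional factor: 1.0 + 0.5 sin^1.5(55°) = 1.371.
F_nw = 0.6 × 80 × 1.371 = 65.79 ksi.
R_n/Ω = (65.79 × 4.021) / 2.0 = 132.3 kip.

R_n/Ω ≈ 132 kip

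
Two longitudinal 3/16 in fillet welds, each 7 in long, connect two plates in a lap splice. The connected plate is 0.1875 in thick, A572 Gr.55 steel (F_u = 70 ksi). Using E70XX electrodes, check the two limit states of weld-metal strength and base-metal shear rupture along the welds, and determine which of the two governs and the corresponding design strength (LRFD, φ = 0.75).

φR_n ≈ 58.5 kips (weld metal governs)

E70XX → F_EXX = 70 ksi.
t_e = 0.707 × 0.1875 = 0.1326 in; L = 14 in.
Weld metal: φR_n = 0.75 × 0.6 × 70 × 0.1326 × 14 = 58.46 kips.
Base metal (shear rupture): φR_n = 0.75 × 0.6 × 70 × 0.1875 × 14 = 82.69 kips.
Governing: weld metal.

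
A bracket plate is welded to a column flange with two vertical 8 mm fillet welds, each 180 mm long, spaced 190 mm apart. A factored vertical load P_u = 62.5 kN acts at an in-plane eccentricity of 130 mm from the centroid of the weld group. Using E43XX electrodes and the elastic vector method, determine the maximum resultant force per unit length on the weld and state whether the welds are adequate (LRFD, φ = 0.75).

E43XX → F_EXX = 430 MPa.
Total weld length L_w = 360 mm. Treat welds as unit-width lines.
Polar moment about centroid: J = 2[d³/12 + d(b/2)²] = 2[180³/12 + 180×95²] = 4221000 mm³.
Direct shear f_v = P/L_w = 62.5×10³ / 360 = 173.6 N/mm (vertical).
Torsion M = P·e = 62.5×10³ × 130 = 8125000 N·mm.
Critical point at (x, y) = (95, 90) from centroid. f_tx = M·y/J = 173.2 N/mm; f_ty = M·x/J = 182.9 N/mm.
Resultant f_max = √[f_tx² + (f_v + f_ty)²] = √[173.2² + (173.6 + 182.9)²] = 396.3 N/mm.
Capacity per unit length: φr_n = 0.75 × 0.6 × 430 × (0.707 × 8) = 1094 N/mm.
396.3 ≤ 1094 → adequate.

f_max ≈ 396 N/mm; adequate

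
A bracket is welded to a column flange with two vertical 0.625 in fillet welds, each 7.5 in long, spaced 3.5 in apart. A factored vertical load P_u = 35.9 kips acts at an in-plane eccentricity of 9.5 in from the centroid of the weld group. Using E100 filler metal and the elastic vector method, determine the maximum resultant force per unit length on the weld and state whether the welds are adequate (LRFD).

f_max ≈ 13.3 kip/in; adequate

E100XX → F_EXX = 100 ksi.
Total weld length L_w = 15 in. Treat welds as unit-width lines.
Polar moment about centroid: J = 2[d³/12 + d(b/2)²] = 2[7.5³/12 + 7.5×1.75²] = 116.2 in³.
Direct shear f_v = P/L_w = 35.9 / 15 = 2.393 kip/in (vertical).
Torsion M = P·e = 35.9 × 9.5 = 341.05 kip·in.
Critical point at (x, y) = (1.75, 3.75) from centroid. f_tx = M·y/J = 11 kip/in; f_ty = M·x/J = 5.134 kip/in.
Resultant f_max = √[f_tx² + (f_v + f_ty)²] = √[11² + (2.393 + 5.134)²] = 13.33 kip/in.
Capacity per unit length: φr_n = 0.75 × 0.6 × 100 × (0.707 × 0.625) = 19.88 kip/in.
13.33 ≤ 19.88 → adequate.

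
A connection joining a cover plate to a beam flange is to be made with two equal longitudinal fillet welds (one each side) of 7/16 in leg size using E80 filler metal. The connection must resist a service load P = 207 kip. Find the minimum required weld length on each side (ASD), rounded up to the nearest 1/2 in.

E80XX → F_EXX = 80 ksi.
Throat t_e = 0.707 × 0.4375 = 0.3093 in.
r_n/Ω = (0.6 × 80 × 0.3093) / 2.0 = 7.423 kip/in.
L_req = P / (r_n/Ω) = 207 / 7.423 = 27.88 in total.
Per side: 27.88 / 2 = 13.94 in.
Round up → use L = 14 in on each side.

L = 14 in on each side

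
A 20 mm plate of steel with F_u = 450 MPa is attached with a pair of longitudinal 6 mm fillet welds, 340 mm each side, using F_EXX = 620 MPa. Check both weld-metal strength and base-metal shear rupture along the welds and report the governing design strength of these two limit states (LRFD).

φR_n ≈ 805 kN (weld metal governs)

t_e = 0.707 × 6 = 4.242 mm; L = 680 mm.
Weld metal: φR_n = 0.75 × 0.6 × 620 × 4.242 × 680 × 10⁻³ = 804.8 kN.
Base metal (shear rupture): φR_n = 0.75 × 0.6 × 450 × 20 × 680 × 10⁻³ = 2754 kN.
Governing: weld metal.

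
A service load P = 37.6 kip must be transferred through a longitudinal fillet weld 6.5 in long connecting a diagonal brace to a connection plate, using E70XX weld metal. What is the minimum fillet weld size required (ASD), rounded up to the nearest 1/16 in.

w = 7/16 in

E70XX → F_EXX = 70 ksi.
Total weld length L = 6.5 in.
Required throat t_e = P × Ω / (0.6 F_EXX × L) = 37.6 × 2.0 / (0.6 × 70 × 6.5) = 0.2755 in.
Required leg w = t_e / 0.707 = 0.3896 in → use 7/16 in.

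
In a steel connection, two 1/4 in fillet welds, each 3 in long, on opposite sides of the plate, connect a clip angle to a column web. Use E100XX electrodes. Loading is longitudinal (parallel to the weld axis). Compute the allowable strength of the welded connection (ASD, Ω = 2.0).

E100XX → F_EXX = 100 ksi.
Effective throat t_e = 0.707 × 0.25 = 0.1767 in.
Total length L = 6 in; A_we = 0.1767 × 6 = 1.06 in².
F_nw = 0.6 F_EXX = 0.6 × 100 = 60 ksi.
R_n = 60 × 1.06 = 63.63 kip; R_n/Ω = 63.63/2.0 = 31.82 kip.

R_n/Ω ≈ 31.8 kip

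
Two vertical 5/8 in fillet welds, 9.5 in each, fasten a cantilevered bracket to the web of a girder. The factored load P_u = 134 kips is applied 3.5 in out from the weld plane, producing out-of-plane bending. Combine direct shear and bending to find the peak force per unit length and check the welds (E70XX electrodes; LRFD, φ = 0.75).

f_max ≈ 17.1 kip/in; NOT adequate

E70XX → F_EXX = 70 ksi.
L_w = 2 × 9.5 = 19 in; section modulus (unit throat) S = 2 × L²/6 = 30.08 in².
Direct shear f_v = P/L_w = 134/19 = 7.053 kip/in.
Moment M = P × e = 134 × 3.5 = 469 kip·in; bending f_b = M/S = 15.59 kip/in.
f_max = √(f_v² + f_b²) = √(7.053² + 15.59²) = 17.11 kip/in.
φr_n = 0.75 × 0.6 × 70 × (0.707 × 0.625) = 13.92 kip/in → NOT adequate.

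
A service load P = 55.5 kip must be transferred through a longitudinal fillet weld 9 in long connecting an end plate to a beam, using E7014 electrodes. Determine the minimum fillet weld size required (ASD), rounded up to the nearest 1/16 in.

w = 7/16 in

E70XX → F_EXX = 70 ksi.
Total weld length L = 9 in.
Required throat t_e = P × Ω / (0.6 F_EXX × L) = 55.5 × 2.0 / (0.6 × 70 × 9) = 0.2937 in.
Required leg w = t_e / 0.707 = 0.4153 in → use 7/16 in.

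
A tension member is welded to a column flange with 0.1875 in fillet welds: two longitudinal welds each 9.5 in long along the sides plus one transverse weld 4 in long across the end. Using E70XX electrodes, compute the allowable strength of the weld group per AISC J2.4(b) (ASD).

R_n/Ω ≈ 64 kips

E70XX → F_EXX = 70 ksi.
t_e = 0.707 × 0.1875 = 0.1326 in.
R_nwl = 0.6 × 70 × 0.1326 × 19 = 105.8 kips (longitudinal, 2 welds).
R_nwt = 0.6 × 70 × 0.1326 × 4 = 22.27 kips (transverse, base value).
(i) R_nwl + R_nwt = 128.1 kips; (ii) 0.85 R_nwl + 1.5 R_nwt = 123.3 kips.
R_n = max = 128.1 kips [governs: (i)]; R_n/Ω = 64.03 kips.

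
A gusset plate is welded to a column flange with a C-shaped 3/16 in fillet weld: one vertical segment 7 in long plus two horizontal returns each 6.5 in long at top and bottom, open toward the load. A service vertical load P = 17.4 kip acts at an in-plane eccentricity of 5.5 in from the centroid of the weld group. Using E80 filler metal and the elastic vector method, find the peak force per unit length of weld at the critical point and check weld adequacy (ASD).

E80XX → F_EXX = 80 ksi.
Total weld length L_w = 20 in. Treat welds as unit-width lines.
Centroid: x̄ = 2×6.5×3.25 / 20 = 2.112 in from the vertical weld.
Polar moment about centroid: J = I_x + I_y = [7³/12 + 2×6.5×3.5²] + [7×2.112² + 2(6.5³/12 + 6.5×1.138²)] = 281.7 in³.
Direct shear f_v = P/L_w = 17.4 / 20 = 0.87 kip/in (vertical).
Torsion M = P·e = 17.4 × 5.5 = 95.7 kip·in.
Critical point at (x, y) = (4.388, 3.5) from centroid. f_tx = M·y/J = 1.189 kip/in; f_ty = M·x/J = 1.491 kip/in.
Resultant f_max = √[f_tx² + (f_v + f_ty)²] = √[1.189² + (0.87 + 1.491)²] = 2.643 kip/in.
Capacity per unit length: r_n/Ω = (1/2.0) × 0.6 × 80 × (0.707 × 0.1875) = 3.181 kip/in.
2.643 ≤ 3.181 → adequate.

f_max ≈ 2.64 kip/in; adequate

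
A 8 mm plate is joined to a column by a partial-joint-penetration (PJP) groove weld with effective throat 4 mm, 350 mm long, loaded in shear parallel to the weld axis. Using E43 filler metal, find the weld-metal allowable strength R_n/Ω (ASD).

R_n/Ω ≈ 181 kN

E43XX → F_EXX = 430 MPa.
Effective throat (given) t_e = 4 mm.
A_we = 4 × 350 = 1400 mm².
F_nw = 0.6 F_EXX = 258 MPa.
R_n/Ω = (258 × 1400) / 2.0 × 10⁻³ = 180.6 kN.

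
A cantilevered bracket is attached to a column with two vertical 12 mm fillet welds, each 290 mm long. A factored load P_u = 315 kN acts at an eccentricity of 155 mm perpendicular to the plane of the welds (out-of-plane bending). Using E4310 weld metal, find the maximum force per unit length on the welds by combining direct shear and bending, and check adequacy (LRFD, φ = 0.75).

f_max ≈ 1820 N/mm; NOT adequate

E43XX → F_EXX = 430 MPa.
L_w = 2 × 290 = 580 mm; section modulus (unit throat) S = 2 × L²/6 = 28030 mm².
Direct shear f_v = P/L_w = 315×10³/580 = 543.1 N/mm.
Moment M = P × e = 315×10³ × 155 = 48825000 N·mm; bending f_b = M/S = 1742 N/mm.
f_max = √(f_v² + f_b²) = √(543.1² + 1742²) = 1824 N/mm.
φr_n = 0.75 × 0.6 × 430 × (0.707 × 12) = 1642 N/mm → NOT adequate.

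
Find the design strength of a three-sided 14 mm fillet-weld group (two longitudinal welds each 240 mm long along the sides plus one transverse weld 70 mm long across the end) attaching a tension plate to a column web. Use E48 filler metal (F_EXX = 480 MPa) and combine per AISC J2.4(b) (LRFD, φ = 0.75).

t_e = 0.707 × 14 = 9.898 mm.
R_nwl = 0.6 × 480 × 9.898 × 480 × 10⁻³ = 1368 kN (longitudinal, 2 welds).
R_nwt = 0.6 × 480 × 9.898 × 70 × 10⁻³ = 199.5 kN (transverse, base value).
(i) R_nwl + R_nwt = 1568 kN; (ii) 0.85 R_nwl + 1.5 R_nwt = 1462 kN.
R_n = max = 1568 kN [governs: (i)]; φR_n = 1176 kN.

φR_n ≈ 1180 kN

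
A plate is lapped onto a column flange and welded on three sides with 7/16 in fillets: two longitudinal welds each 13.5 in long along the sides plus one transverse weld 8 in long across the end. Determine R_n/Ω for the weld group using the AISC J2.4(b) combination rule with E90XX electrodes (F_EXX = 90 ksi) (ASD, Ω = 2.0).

R_n/Ω ≈ 292 kip

t_e = 0.707 × 0.4375 = 0.3093 in.
R_nwl = 0.6 × 90 × 0.3093 × 27 = 451 kip (longitudinal, 2 welds).
R_nwt = 0.6 × 90 × 0.3093 × 8 = 133.6 kip (transverse, base value).
(i) R_nwl + R_nwt = 584.6 kip; (ii) 0.85 R_nwl + 1.5 R_nwt = 583.8 kip.
R_n = max = 584.6 kip [governs: (i)]; R_n/Ω = 292.3 kip.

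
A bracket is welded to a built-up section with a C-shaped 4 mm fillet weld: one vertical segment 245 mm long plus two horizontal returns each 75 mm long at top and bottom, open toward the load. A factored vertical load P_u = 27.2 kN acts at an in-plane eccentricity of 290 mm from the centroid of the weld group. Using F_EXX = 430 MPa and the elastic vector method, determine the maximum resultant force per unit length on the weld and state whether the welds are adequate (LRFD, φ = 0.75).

f_max ≈ 330 N/mm; adequate

Total weld length L_w = 395 mm. Treat welds as unit-width lines.
Centroid: x̄ = 2×75×37.5 / 395 = 14.24 mm from the vertical weld.
Polar moment about centroid: J = I_x + I_y = [245³/12 + 2×75×122.5²] + [245×14.24² + 2(75³/12 + 75×23.26²)] = 3678000 mm³.
Direct shear f_v = P/L_w = 27.2×10³ / 395 = 68.86 N/mm (vertical).
Torsion M = P·e = 27.2×10³ × 290 = 7888000 N·mm.
Critical point at (x, y) = (60.76, 122.5) from centroid. f_tx = M·y/J = 262.7 N/mm; f_ty = M·x/J = 130.3 N/mm.
Resultant f_max = √[f_tx² + (f_v + f_ty)²] = √[262.7² + (68.86 + 130.3)²] = 329.7 N/mm.
Capacity per unit length: φr_n = 0.75 × 0.6 × 430 × (0.707 × 4) = 547.2 N/mm.
329.7 ≤ 547.2 → adequate.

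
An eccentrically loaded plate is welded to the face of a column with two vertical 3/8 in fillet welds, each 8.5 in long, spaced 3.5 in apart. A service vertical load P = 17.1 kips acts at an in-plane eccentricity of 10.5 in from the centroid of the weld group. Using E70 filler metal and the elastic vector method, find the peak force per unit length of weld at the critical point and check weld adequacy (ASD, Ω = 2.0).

E70XX → F_EXX = 70 ksi.
Total weld length L_w = 17 in. Treat welds as unit-width lines.
Polar moment about centroid: J = 2[d³/12 + d(b/2)²] = 2[8.5³/12 + 8.5×1.75²] = 154.4 in³.
Direct shear f_v = P/L_w = 17.1 / 17 = 1.006 kip/in (vertical).
Torsion M = P·e = 17.1 × 10.5 = 179.55 kip·in.
Critical point at (x, y) = (1.75, 4.25) from centroid. f_tx = M·y/J = 4.942 kip/in; f_ty = M·x/J = 2.035 kip/in.
Resultant f_max = √[f_tx² + (f_v + f_ty)²] = √[4.942² + (1.006 + 2.035)²] = 5.802 kip/in.
Capacity per unit length: r_n/Ω = (1/2.0) × 0.6 × 70 × (0.707 × 0.375) = 5.568 kip/in.
5.802 > 5.568 → NOT adequate.

f_max ≈ 5.8 kip/in; NOT adequate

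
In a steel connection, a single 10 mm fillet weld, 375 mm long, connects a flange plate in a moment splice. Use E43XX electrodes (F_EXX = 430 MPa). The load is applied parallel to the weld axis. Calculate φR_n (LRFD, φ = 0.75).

φR_n ≈ 513 kN

Effective throat t_e = 0.707 × 10 = 7.07 mm.
Total length L = 375 mm; A_we = 7.07 × 375 = 2651 mm².
F_nw = 0.6 F_EXX = 0.6 × 430 = 258 MPa.
φR_n = 0.75 × 258 × 2651 × 10⁻³ = 513 kN.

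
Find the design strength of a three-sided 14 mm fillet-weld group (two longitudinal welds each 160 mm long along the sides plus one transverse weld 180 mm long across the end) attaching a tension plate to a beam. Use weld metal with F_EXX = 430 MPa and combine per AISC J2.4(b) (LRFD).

t_e = 0.707 × 14 = 9.898 mm.
R_nwl = 0.6 × 430 × 9.898 × 320 × 10⁻³ = 817.2 kN (longitudinal, 2 welds).
R_nwt = 0.6 × 430 × 9.898 × 180 × 10⁻³ = 459.7 kN (transverse, base value).
(i) R_nwl + R_nwt = 1277 kN; (ii) 0.85 R_nwl + 1.5 R_nwt = 1384 kN.
R_n = max = 1384 kN [governs: (ii)]; φR_n = 1038 kN.

φR_n ≈ 1040 kN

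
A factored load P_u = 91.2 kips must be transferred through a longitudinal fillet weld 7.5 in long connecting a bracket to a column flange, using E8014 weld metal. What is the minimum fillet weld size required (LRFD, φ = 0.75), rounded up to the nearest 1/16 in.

w = 1/2 in

E80XX → F_EXX = 80 ksi.
Total weld length L = 7.5 in.
Required throat t_e = P_u / (φ × 0.6 F_EXX × L) = 91.2 / (0.75 × 0.6 × 80 × 7.5) = 0.3378 in.
Required leg w = t_e / 0.707 = 0.4778 in → use 1/2 in.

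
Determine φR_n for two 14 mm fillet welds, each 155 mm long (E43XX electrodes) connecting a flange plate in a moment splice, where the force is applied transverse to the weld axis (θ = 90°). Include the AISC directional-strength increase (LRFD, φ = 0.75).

φR_n ≈ 891 kN

E43XX → F_EXX = 430 MPa.
t_e = 0.707 × 14 = 9.898 mm; A_we = 9.898 × 310 = 3068 mm².
Directional factor: 1.0 + 0.5 sin^1.5(90°) = 1.5.
F_nw = 0.6 × 430 × 1.5 = 387 MPa.
φR_n = 0.75 × 387 × 3068 × 10⁻³ = 890.6 kN.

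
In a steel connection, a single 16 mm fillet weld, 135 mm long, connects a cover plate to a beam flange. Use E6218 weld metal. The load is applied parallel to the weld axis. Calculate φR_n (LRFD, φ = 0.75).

E62XX → F_EXX = 620 MPa.
Effective throat t_e = 0.707 × 16 = 11.31 mm.
Total length L = 135 mm; A_we = 11.31 × 135 = 1527 mm².
F_nw = 0.6 F_EXX = 0.6 × 620 = 372 MPa.
φR_n = 0.75 × 372 × 1527 × 10⁻³ = 426.1 kN.

φR_n ≈ 426 kN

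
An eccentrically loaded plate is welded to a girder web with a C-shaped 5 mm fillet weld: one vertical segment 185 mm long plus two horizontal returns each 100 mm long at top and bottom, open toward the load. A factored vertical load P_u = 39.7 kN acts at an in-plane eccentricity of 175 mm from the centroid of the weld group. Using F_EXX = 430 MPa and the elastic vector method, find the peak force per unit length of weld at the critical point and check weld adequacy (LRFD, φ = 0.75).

Total weld length L_w = 385 mm. Treat welds as unit-width lines.
Centroid: x̄ = 2×100×50 / 385 = 25.97 mm from the vertical weld.
Polar moment about centroid: J = I_x + I_y = [185³/12 + 2×100×92.5²] + [185×25.97² + 2(100³/12 + 100×24.03²)] = 2646000 mm³.
Direct shear f_v = P/L_w = 39.7×10³ / 385 = 103.1 N/mm (vertical).
Torsion M = P·e = 39.7×10³ × 175 = 6947500 N·mm.
Critical point at (x, y) = (74.03, 92.5) from centroid. f_tx = M·y/J = 242.9 N/mm; f_ty = M·x/J = 194.4 N/mm.
Resultant f_max = √[f_tx² + (f_v + f_ty)²] = √[242.9² + (103.1 + 194.4)²] = 384.1 N/mm.
Capacity per unit length: φr_n = 0.75 × 0.6 × 430 × (0.707 × 5) = 684 N/mm.
384.1 ≤ 684 → adequate.

f_max ≈ 384 N/mm; adequate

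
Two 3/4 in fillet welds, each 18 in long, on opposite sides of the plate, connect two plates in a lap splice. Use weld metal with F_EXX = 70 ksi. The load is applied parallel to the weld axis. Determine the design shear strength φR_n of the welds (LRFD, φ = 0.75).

Effective throat t_e = 0.707 × 0.75 = 0.5302 in.
Total length L = 36 in; A_we = 0.5302 × 36 = 19.09 in².
F_nw = 0.6 F_EXX = 0.6 × 70 = 42 ksi.
φR_n = 0.75 × 42 × 19.09 = 601.3 kip.

φR_n ≈ 601 kip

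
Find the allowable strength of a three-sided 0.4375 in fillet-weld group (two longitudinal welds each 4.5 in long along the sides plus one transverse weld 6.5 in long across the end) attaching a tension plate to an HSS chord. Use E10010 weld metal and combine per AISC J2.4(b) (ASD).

E100XX → F_EXX = 100 ksi.
t_e = 0.707 × 0.4375 = 0.3093 in.
R_nwl = 0.6 × 100 × 0.3093 × 9 = 167 kip (longitudinal, 2 welds).
R_nwt = 0.6 × 100 × 0.3093 × 6.5 = 120.6 kip (transverse, base value).
(i) R_nwl + R_nwt = 287.7 kip; (ii) 0.85 R_nwl + 1.5 R_nwt = 322.9 kip.
R_n = max = 322.9 kip [governs: (ii)]; R_n/Ω = 161.5 kip.

R_n/Ω ≈ 161 kip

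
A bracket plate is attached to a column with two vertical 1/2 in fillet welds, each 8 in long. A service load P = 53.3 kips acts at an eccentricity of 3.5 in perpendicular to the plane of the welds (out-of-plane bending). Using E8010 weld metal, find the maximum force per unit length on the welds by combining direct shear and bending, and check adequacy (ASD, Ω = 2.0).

E80XX → F_EXX = 80 ksi.
L_w = 2 × 8 = 16 in; section modulus (unit throat) S = 2 × L²/6 = 21.33 in².
Direct shear f_v = P/L_w = 53.3/16 = 3.331 kip/in.
Moment M = P × e = 53.3 × 3.5 = 186.55 kip·in; bending f_b = M/S = 8.745 kip/in.
f_max = √(f_v² + f_b²) = √(3.331² + 8.745²) = 9.358 kip/in.
r_n/Ω = (1/2.0) × 0.6 × 80 × (0.707 × 0.5) = 8.484 kip/in → NOT adequate.

f_max ≈ 9.36 kip/in; NOT adequate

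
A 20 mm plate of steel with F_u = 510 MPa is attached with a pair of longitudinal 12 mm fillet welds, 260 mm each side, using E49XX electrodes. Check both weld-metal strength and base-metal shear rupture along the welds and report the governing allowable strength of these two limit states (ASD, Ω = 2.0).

R_n/Ω ≈ 649 kN (weld metal governs)

E49XX → F_EXX = 490 MPa.
t_e = 0.707 × 12 = 8.484 mm; L = 520 mm.
Weld metal: R_n/Ω = (1/2.0) × 0.6 × 490 × 8.484 × 520 × 10⁻³ = 648.5 kN.
Base metal (shear rupture): R_n/Ω = (1/2.0) × 0.6 × 510 × 20 × 520 × 10⁻³ = 1591 kN.
Governing: weld metal.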